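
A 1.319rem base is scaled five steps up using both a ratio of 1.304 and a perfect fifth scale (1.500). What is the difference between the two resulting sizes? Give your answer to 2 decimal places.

At 1.304: 1.319 × 1.304⁵ = 4.9732rem
Perfect fifth: 1.319 × 1.500⁵ = 10.0162rem
Difference: 10.0162 − 4.9732 = 5.0430rem

5.04rem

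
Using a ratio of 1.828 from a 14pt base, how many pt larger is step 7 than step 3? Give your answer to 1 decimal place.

Step 3: 14.0 × 1.828³ = 85.518pt
Step 7: 14.0 × 1.828⁷ = 954.908pt
Difference: 954.908 − 85.518 = 869.390pt

869.4pt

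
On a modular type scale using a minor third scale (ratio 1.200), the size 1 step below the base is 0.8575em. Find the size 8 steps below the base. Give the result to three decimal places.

0.239em

The gap is -8 − (-1) = -7 steps, so the factor is 1.200^-7.
0.8575 ÷ 1.200⁷ = 0.8575 ÷ 3.58318 ≈ 0.239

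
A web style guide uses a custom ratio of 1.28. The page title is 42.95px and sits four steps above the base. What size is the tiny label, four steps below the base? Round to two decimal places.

42.95 ÷ 1.28⁸ = 42.95 ÷ 7.20576 ≈ 5.961

5.96px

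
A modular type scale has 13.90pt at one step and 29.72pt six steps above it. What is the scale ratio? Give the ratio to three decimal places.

The ratio satisfies 13.90 × r⁶ = 29.72, so r = (29.72 / 13.90)^(1/6).
r = 2.1381^(1/6) ≈ 1.1350

1.135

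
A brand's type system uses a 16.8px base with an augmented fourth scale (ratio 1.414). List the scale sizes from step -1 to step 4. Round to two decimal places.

Step -1: 16.8 ÷ 1.414 = 11.88
Step 0: 16.8px
Step 1: 16.8 × 1.414 = 23.76
Step 2: 16.8 × 1.414² = 33.59
Step 3: 16.8 × 1.414³ = 47.50
Step 4: 16.8 × 1.414⁴ = 67.16

11.88px, 16.80px, 23.76px, 33.59px, 47.50px, 67.16px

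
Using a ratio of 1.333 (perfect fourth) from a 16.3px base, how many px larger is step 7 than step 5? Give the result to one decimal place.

Step 5: 16.3 × 1.333⁵ = 68.602px
Step 7: 16.3 × 1.333⁷ = 121.899px
Difference: 121.899 − 68.602 = 53.297px

53.3px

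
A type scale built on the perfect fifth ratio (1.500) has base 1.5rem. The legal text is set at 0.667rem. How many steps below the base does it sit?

2

1.500ⁿ = 1.5 / 0.667 = 2.2489
n = ln(2.2489) / ln(1.500) = 0.8104 / 0.4055 ≈ 2.00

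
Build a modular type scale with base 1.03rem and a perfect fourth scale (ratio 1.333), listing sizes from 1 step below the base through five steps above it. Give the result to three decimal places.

0.773rem, 1.030rem, 1.373rem, 1.830rem, 2.440rem, 3.252rem, 4.335rem

Step -1: 1.03 ÷ 1.333 = 0.773
Step 0: 1.03rem
Step 1: 1.03 × 1.333 = 1.373
Step 2: 1.03 × 1.333² = 1.830
Step 3: 1.03 × 1.333³ = 2.440
Step 4: 1.03 × 1.333⁴ = 3.252
Step 5: 1.03 × 1.333⁵ = 4.335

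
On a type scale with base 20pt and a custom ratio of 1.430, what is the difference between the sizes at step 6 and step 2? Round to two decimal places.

130.12pt

Step 2: 20.0 × 1.430² = 40.8980pt
Step 6: 20.0 × 1.430⁶ = 171.0197pt
Difference: 171.0197 − 40.8980 = 130.1217pt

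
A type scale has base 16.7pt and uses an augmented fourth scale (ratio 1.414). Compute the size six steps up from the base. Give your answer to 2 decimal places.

133.48pt

16.7 × 1.414⁶ = 16.7 × 7.99275 ≈ 133.48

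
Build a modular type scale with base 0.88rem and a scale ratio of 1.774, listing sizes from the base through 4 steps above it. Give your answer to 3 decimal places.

0.880rem, 1.561rem, 2.769rem, 4.913rem, 8.716rem

Step 0: 0.88rem
Step 1: 0.88 × 1.774 = 1.561
Step 2: 0.88 × 1.774² = 2.769
Step 3: 0.88 × 1.774³ = 4.913
Step 4: 0.88 × 1.774⁴ = 8.716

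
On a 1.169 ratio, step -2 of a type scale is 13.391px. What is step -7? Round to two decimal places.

6.13px

13.391 ÷ 1.169⁵ = 13.391 ÷ 2.18309 ≈ 6.134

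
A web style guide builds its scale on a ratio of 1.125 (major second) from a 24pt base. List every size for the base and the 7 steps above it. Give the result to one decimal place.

Step 0: 24pt
Step 1: 24.0 × 1.125 = 27.0
Step 2: 24.0 × 1.125² = 30.4
Step 3: 24.0 × 1.125³ = 34.2
Step 4: 24.0 × 1.125⁴ = 38.4
Step 5: 24.0 × 1.125⁵ = 43.2
Step 6: 24.0 × 1.125⁶ = 48.7
Step 7: 24.0 × 1.125⁷ = 54.7

24.0pt, 27.0pt, 30.4pt, 34.2pt, 38.4pt, 43.2pt, 48.7pt, 54.7pt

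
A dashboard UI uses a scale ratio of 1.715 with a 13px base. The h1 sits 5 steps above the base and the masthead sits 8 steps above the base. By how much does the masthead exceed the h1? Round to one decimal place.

780.0px

Step 5: 13.0 × 1.715⁵ = 192.870px
Step 8: 13.0 × 1.715⁸ = 972.873px
Difference: 972.873 − 192.870 = 780.003px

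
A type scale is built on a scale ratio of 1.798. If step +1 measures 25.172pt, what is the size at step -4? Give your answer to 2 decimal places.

Moving from step +1 to step -4 is 5 steps down, so divide by r⁵.
25.172 ÷ 1.798⁵ = 25.172 ÷ 18.79094 ≈ 1.340

1.34pt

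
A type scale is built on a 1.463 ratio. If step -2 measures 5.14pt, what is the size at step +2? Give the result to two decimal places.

The gap is 2 − (-2) = 4 steps, so the factor is 1.463^4.
5.14 × 1.463⁴ = 5.14 × 4.58118 ≈ 23.547

23.55pt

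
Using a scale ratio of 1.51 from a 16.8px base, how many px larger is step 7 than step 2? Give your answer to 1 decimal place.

262.4px

Step 2: 16.8 × 1.51² = 38.306px
Step 7: 16.8 × 1.51⁷ = 300.710px
Difference: 300.710 − 38.306 = 262.404px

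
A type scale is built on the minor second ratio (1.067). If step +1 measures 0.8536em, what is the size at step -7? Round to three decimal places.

0.508em

Moving from step +1 to step -7 is 8 steps down, so divide by r⁸.
0.8536 ÷ 1.067⁸ = 0.8536 ÷ 1.68002 ≈ 0.508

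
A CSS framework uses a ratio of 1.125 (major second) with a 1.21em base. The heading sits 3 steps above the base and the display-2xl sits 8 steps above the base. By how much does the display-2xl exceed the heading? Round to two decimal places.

Step 3: 1.21 × 1.125³ = 1.7228em
Step 8: 1.21 × 1.125⁸ = 3.1046em
Difference: 3.1046 − 1.7228 = 1.3818em

1.38em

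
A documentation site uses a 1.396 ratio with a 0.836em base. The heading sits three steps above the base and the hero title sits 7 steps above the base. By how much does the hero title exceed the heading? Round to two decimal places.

Step 3: 0.836 × 1.396³ = 2.2744em
Step 7: 0.836 × 1.396⁷ = 8.6378em
Difference: 8.6378 − 2.2744 = 6.3634em

6.36em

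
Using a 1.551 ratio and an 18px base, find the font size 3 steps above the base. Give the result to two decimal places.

67.16px

18.0 × 1.551³ = 18.0 × 3.73109 ≈ 67.16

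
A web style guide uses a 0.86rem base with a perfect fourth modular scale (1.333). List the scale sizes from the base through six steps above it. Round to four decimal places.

0.8600rem, 1.1464rem, 1.5281rem, 2.0370rem, 2.7153rem, 3.6195rem, 4.8248rem

Step 0: 0.86rem
Step 1: 0.86 × 1.333 = 1.1464
Step 2: 0.86 × 1.333² = 1.5281
Step 3: 0.86 × 1.333³ = 2.0370
Step 4: 0.86 × 1.333⁴ = 2.7153
Step 5: 0.86 × 1.333⁵ = 3.6195
Step 6: 0.86 × 1.333⁶ = 4.8248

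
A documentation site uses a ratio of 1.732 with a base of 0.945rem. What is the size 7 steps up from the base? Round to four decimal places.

44.1842rem

A modular type scale is a geometric sequence: sizeₙ = base × rⁿ.
0.945 × 1.732⁷ = 0.945 × 46.75577 ≈ 44.1842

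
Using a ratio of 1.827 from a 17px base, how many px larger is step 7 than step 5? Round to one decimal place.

809.0px

Step 5: 17.0 × 1.827⁵ = 346.052px
Step 7: 17.0 × 1.827⁷ = 1155.098px
Difference: 1155.098 − 346.052 = 809.046px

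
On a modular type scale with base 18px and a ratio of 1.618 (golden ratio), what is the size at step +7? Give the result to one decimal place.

522.5px

18.0 × 1.618⁷ = 18.0 × 29.03017 ≈ 522.54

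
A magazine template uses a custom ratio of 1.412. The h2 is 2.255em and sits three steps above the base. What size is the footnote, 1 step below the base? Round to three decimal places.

Moving from step +3 to step -1 is 4 steps down, so divide by r⁴.
2.255 ÷ 1.412⁴ = 2.255 ÷ 3.97502 ≈ 0.567

0.567em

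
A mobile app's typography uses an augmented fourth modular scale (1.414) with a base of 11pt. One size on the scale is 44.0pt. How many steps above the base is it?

4

1.414ⁿ = 44.0 / 11 = 4.0000
n = ln(4.0000) / ln(1.414) = 1.3863 / 0.3464 ≈ 4.00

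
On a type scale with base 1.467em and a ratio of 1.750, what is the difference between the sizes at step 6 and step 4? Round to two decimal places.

Step 4: 1.467 × 1.750⁴ = 13.7589em
Step 6: 1.467 × 1.750⁶ = 42.1365em
Difference: 42.1365 − 13.7589 = 28.3776em

28.38em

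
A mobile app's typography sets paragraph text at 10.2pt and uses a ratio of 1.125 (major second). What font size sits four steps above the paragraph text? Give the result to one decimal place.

16.3pt

A modular type scale is a geometric sequence: sizeₙ = base × rⁿ.
10.2 × 1.125⁴ = 10.2 × 1.60181 ≈ 16.34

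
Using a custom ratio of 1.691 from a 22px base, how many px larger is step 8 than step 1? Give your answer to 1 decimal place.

Step 1: 22.0 × 1.691 = 37.202px
Step 8: 22.0 × 1.691⁸ = 1470.861px
Difference: 1470.861 − 37.202 = 1433.659px

1433.7px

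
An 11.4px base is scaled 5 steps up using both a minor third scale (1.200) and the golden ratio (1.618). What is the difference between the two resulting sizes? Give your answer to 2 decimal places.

98.05px

Minor third: 11.4 × 1.200⁵ = 28.3668px
Golden ratio: 11.4 × 1.618⁵ = 126.4147px
Difference: 126.4147 − 28.3668 = 98.0479px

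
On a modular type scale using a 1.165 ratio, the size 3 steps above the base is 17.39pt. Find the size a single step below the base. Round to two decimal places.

9.44pt

Moving from step +3 to step -1 is 4 steps down, so divide by r⁴.
17.39 ÷ 1.165⁴ = 17.39 ÷ 1.84206 ≈ 9.441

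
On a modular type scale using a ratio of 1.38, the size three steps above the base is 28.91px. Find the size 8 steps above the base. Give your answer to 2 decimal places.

144.69px

28.91 × 1.38⁵ = 28.91 × 5.00490 ≈ 144.692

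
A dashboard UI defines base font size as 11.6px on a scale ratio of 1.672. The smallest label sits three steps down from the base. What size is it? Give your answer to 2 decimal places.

Every step multiplies by the scale ratio.
11.6 ÷ 1.672³ = 11.6 ÷ 4.67422 ≈ 2.48

2.48px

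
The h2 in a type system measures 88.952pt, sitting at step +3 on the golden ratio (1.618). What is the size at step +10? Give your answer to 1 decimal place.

2582.3pt

Moving from step +3 to step +10 is 7 steps up, so multiply by r⁷.
88.952 × 1.618⁷ = 88.952 × 29.03017 ≈ 2582.292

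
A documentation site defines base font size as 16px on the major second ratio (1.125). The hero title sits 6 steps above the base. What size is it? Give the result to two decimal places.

Every step multiplies by the scale ratio.
16.0 × 1.125⁶ = 16.0 × 2.02729 ≈ 32.44

32.44px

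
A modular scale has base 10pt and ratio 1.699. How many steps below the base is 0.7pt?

1.699ⁿ = 10 / 0.7 = 14.2857
n = ln(14.2857) / ln(1.699) = 2.6593 / 0.5300 ≈ 5.02

5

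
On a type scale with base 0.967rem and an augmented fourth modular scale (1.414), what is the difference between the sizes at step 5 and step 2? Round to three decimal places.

Step 2: 0.967 × 1.414² = 1.93342rem
Step 5: 0.967 × 1.414⁵ = 5.46605rem
Difference: 5.46605 − 1.93342 = 3.53263rem

3.533rem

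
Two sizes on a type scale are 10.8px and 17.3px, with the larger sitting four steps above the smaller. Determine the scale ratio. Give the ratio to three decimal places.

1.125

The ratio satisfies 10.8 × r⁴ = 17.3, so r = (17.3 / 10.8)^(1/4).
r = 1.6019^(1/4) ≈ 1.1250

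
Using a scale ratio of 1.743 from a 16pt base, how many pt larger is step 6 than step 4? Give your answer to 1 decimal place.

301.0pt

Step 4: 16.0 × 1.743⁴ = 147.676pt
Step 6: 16.0 × 1.743⁶ = 448.647pt
Difference: 448.647 − 147.676 = 300.971pt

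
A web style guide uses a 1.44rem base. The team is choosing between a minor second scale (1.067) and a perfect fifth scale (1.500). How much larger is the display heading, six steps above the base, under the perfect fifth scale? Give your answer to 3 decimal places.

14.278rem

Minor second: 1.44 × 1.067⁶ = 2.12495rem
Perfect fifth: 1.44 × 1.500⁶ = 16.40250rem
Difference: 16.40250 − 2.12495 = 14.27755rem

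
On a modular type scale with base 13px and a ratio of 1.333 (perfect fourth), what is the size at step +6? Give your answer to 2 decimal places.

A modular type scale is a geometric sequence: sizeₙ = base × rⁿ.
13.0 × 1.333⁶ = 13.0 × 5.61023 ≈ 72.93

72.93px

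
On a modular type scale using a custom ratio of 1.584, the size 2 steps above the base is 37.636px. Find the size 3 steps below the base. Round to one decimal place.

3.8px

37.636 ÷ 1.584⁵ = 37.636 ÷ 9.97185 ≈ 3.774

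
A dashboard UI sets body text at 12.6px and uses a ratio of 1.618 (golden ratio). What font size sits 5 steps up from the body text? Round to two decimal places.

A modular type scale is a geometric sequence: sizeₙ = base × rⁿ.
12.6 × 1.618⁵ = 12.6 × 11.08901 ≈ 139.72

139.72px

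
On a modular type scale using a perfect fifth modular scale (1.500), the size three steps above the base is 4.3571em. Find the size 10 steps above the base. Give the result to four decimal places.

74.4451em

4.3571 × 1.500⁷ = 4.3571 × 17.08594 ≈ 74.4451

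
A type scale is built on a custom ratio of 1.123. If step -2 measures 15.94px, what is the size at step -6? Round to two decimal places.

10.02px

15.94 ÷ 1.123⁴ = 15.94 ÷ 1.59045 ≈ 10.022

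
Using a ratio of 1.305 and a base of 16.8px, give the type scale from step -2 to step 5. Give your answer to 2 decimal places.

Step -2: 16.8 ÷ 1.305² = 9.86
Step -1: 16.8 ÷ 1.305 = 12.87
Step 0: 16.8px
Step 1: 16.8 × 1.305 = 21.92
Step 2: 16.8 × 1.305² = 28.61
Step 3: 16.8 × 1.305³ = 37.34
Step 4: 16.8 × 1.305⁴ = 48.72
Step 5: 16.8 × 1.305⁵ = 63.59

9.86px, 12.87px, 16.80px, 21.92px, 28.61px, 37.34px, 48.72px, 63.59px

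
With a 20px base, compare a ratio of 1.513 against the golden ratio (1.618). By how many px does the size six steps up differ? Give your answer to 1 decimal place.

At 1.513: 20.0 × 1.513⁶ = 239.918px
Golden ratio: 20.0 × 1.618⁶ = 358.840px
Difference: 358.840 − 239.918 = 118.922px

118.9px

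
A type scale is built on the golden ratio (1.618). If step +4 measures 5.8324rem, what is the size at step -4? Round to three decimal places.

The gap is -4 − (4) = -8 steps, so the factor is 1.618^-8.
5.8324 ÷ 1.618⁸ = 5.8324 ÷ 46.97082 ≈ 0.124

0.124rem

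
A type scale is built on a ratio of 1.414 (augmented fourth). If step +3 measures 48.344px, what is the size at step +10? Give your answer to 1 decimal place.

546.4px

48.344 × 1.414⁷ = 48.344 × 11.30175 ≈ 546.372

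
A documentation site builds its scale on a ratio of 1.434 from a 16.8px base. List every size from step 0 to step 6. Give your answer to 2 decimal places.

Step 0: 16.8px
Step 1: 16.8 × 1.434 = 24.09
Step 2: 16.8 × 1.434² = 34.55
Step 3: 16.8 × 1.434³ = 49.54
Step 4: 16.8 × 1.434⁴ = 71.04
Step 5: 16.8 × 1.434⁵ = 101.87
Step 6: 16.8 × 1.434⁶ = 146.08

16.80px, 24.09px, 34.55px, 49.54px, 71.04px, 101.87px, 146.08px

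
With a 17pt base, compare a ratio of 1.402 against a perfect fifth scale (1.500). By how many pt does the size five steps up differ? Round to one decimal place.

At 1.402: 17.0 × 1.402⁵ = 92.085pt
Perfect fifth: 17.0 × 1.500⁵ = 129.094pt
Difference: 129.094 − 92.085 = 37.009pt

37.0pt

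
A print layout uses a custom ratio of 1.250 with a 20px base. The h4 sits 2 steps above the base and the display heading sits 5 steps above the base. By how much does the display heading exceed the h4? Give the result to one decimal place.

Step 2: 20.0 × 1.250² = 31.250px
Step 5: 20.0 × 1.250⁵ = 61.035px
Difference: 61.035 − 31.250 = 29.785px

29.8px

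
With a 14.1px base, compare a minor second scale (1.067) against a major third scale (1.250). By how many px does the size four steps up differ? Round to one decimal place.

16.1px

Minor second: 14.1 × 1.067⁴ = 18.276px
Major third: 14.1 × 1.250⁴ = 34.424px
Difference: 34.424 − 18.276 = 16.148px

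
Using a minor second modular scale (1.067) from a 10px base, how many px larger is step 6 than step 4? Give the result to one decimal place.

Step 4: 10.0 × 1.067⁴ = 12.962px
Step 6: 10.0 × 1.067⁶ = 14.757px
Difference: 14.757 − 12.962 = 1.795px

1.8px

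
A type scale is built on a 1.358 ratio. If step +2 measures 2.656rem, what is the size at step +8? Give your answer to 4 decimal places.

The gap is 8 − (2) = 6 steps, so the factor is 1.358^6.
2.656 × 1.358⁶ = 2.656 × 6.27189 ≈ 16.6581

16.6581rem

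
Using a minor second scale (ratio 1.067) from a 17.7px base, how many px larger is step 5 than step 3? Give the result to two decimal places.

Step 3: 17.7 × 1.067³ = 21.5014px
Step 5: 17.7 × 1.067⁵ = 24.4791px
Difference: 24.4791 − 21.5014 = 2.9777px

2.98px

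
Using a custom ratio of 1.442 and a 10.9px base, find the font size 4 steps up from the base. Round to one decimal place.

10.9 × 1.442⁴ = 10.9 × 4.32375 ≈ 47.13

47.1px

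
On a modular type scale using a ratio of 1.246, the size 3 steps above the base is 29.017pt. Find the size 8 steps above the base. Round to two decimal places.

87.15pt

Moving from step +3 to step +8 is 5 steps up, so multiply by r⁵.
29.017 × 1.246⁵ = 29.017 × 3.00324 ≈ 87.145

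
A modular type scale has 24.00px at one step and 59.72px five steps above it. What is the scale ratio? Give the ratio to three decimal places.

1.200

The ratio satisfies 24.00 × r⁵ = 59.72, so r = (59.72 / 24.00)^(1/5).
r = 2.4883^(1/5) ≈ 1.2000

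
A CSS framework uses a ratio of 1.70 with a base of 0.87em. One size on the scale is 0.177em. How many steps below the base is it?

3

1.70ⁿ = 0.87 / 0.177 = 4.9153
n = ln(4.9153) / ln(1.70) = 1.5923 / 0.5306 ≈ 3.00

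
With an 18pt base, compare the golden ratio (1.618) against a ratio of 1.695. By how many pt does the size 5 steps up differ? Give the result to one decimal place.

Golden ratio: 18.0 × 1.618⁵ = 199.602pt
At 1.695: 18.0 × 1.695⁵ = 251.838pt
Difference: 251.838 − 199.602 = 52.236pt

52.2pt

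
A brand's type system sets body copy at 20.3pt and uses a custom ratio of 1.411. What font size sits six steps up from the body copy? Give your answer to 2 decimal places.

160.20pt

20.3 × 1.411⁶ = 20.3 × 7.89155 ≈ 160.20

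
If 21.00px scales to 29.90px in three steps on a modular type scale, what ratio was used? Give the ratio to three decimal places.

The ratio satisfies 21.00 × r³ = 29.90, so r = (29.90 / 21.00)^(1/3).
r = 1.4238^(1/3) ≈ 1.1250

1.125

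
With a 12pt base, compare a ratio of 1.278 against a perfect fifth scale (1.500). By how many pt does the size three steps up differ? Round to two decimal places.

15.45pt

At 1.278: 12.0 × 1.278³ = 25.0480pt
Perfect fifth: 12.0 × 1.500³ = 40.5000pt
Difference: 40.5000 − 25.0480 = 15.4520pt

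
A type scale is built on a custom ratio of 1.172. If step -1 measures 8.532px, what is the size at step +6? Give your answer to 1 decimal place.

8.532 × 1.172⁷ = 8.532 × 3.03734 ≈ 25.915

25.9px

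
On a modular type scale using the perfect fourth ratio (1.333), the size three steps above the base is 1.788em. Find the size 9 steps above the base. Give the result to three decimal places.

The gap is 9 − (3) = 6 steps, so the factor is 1.333^6.
1.788 × 1.333⁶ = 1.788 × 5.61023 ≈ 10.031

10.031em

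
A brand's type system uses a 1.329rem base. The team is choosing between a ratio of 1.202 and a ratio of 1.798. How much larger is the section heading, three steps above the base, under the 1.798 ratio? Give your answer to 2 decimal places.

5.42rem

At 1.202: 1.329 × 1.202³ = 2.3080rem
At 1.798: 1.329 × 1.798³ = 7.7249rem
Difference: 7.7249 − 2.3080 = 5.4169rem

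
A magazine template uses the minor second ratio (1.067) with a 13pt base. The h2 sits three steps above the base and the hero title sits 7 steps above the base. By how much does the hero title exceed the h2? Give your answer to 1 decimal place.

4.7pt

Step 3: 13.0 × 1.067³ = 15.792pt
Step 7: 13.0 × 1.067⁷ = 20.469pt
Difference: 20.469 − 15.792 = 4.677pt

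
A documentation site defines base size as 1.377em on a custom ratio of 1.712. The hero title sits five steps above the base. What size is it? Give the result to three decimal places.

20.251em

Each step on a modular scale multiplies by the ratio, so the size n steps from the base is base × ratioⁿ.
1.377 × 1.712⁵ = 1.377 × 14.70682 ≈ 20.251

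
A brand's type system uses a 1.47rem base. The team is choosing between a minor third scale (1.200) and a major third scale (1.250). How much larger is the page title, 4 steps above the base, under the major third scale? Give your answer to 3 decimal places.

Minor third: 1.47 × 1.200⁴ = 3.04819rem
Major third: 1.47 × 1.250⁴ = 3.58887rem
Difference: 3.58887 − 3.04819 = 0.54068rem

0.541rem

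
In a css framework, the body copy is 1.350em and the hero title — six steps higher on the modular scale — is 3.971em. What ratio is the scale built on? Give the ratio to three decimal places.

1.197

r⁶ = 3.971 / 1.350, so r = (3.971/1.350)^(1/6).
r = 2.9415^(1/6) ≈ 1.1970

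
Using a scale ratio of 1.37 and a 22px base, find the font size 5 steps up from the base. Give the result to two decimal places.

106.18px

Each step on a modular scale multiplies by the ratio, so the size n steps from the base is base × ratioⁿ.
22.0 × 1.37⁵ = 22.0 × 4.82617 ≈ 106.18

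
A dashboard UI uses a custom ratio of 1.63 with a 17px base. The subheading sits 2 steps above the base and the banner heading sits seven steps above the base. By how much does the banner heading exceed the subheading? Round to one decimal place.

474.5px

Step 2: 17.0 × 1.63² = 45.167px
Step 7: 17.0 × 1.63⁷ = 519.711px
Difference: 519.711 − 45.167 = 474.544px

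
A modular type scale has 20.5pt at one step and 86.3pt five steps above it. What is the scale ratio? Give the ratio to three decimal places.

The ratio satisfies 20.5 × r⁵ = 86.3, so r = (86.3 / 20.5)^(1/5).
r = 4.2098^(1/5) ≈ 1.3331

1.333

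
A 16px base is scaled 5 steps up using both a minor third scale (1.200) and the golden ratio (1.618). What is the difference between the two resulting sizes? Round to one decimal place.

Minor third: 16.0 × 1.200⁵ = 39.813px
Golden ratio: 16.0 × 1.618⁵ = 177.424px
Difference: 177.424 − 39.813 = 137.611px

137.6px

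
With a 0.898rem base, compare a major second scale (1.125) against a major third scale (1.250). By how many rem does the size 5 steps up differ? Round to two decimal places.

1.12rem

Major second: 0.898 × 1.125⁵ = 1.6182rem
Major third: 0.898 × 1.250⁵ = 2.7405rem
Difference: 2.7405 − 1.6182 = 1.1223rem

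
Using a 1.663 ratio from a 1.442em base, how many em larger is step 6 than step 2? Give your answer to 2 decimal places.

Step 2: 1.442 × 1.663² = 3.9880em
Step 6: 1.442 × 1.663⁶ = 30.5013em
Difference: 30.5013 − 3.9880 = 26.5133em

26.51em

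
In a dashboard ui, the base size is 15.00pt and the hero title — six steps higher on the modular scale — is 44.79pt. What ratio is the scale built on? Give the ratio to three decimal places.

1.200

r⁶ = 44.79 / 15.00, so r = (44.79/15.00)^(1/6).
r = 2.9860^(1/6) ≈ 1.2000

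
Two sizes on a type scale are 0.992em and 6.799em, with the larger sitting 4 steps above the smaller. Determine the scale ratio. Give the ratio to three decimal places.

r⁴ = 6.799 / 0.992, so r = (6.799/0.992)^(1/4).
r = 6.8538^(1/4) ≈ 1.6180

1.618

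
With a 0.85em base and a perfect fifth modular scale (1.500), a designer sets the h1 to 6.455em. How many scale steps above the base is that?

5

1.500ⁿ = 6.455 / 0.85 = 7.5941
n = ln(7.5941) / ln(1.500) = 2.0274 / 0.4055 ≈ 5.00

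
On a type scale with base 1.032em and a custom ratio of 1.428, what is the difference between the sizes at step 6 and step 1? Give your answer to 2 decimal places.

Step 1: 1.032 × 1.428 = 1.4737em
Step 6: 1.032 × 1.428⁶ = 8.7508em
Difference: 8.7508 − 1.4737 = 7.2771em

7.28em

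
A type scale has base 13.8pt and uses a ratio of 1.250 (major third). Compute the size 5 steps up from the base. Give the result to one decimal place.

Each step on a modular scale multiplies by the ratio, so the size n steps from the base is base × ratioⁿ.
13.8 × 1.250⁵ = 13.8 × 3.05176 ≈ 42.11

42.1pt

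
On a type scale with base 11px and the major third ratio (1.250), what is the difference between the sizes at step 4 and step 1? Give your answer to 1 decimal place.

Step 1: 11.0 × 1.250 = 13.750px
Step 4: 11.0 × 1.250⁴ = 26.855px
Difference: 26.855 − 13.750 = 13.105px

13.1px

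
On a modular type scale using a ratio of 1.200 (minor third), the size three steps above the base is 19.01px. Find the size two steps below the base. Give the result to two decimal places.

7.64px

19.01 ÷ 1.200⁵ = 19.01 ÷ 2.48832 ≈ 7.640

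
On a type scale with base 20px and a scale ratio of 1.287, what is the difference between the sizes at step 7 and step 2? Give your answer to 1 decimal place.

Step 2: 20.0 × 1.287² = 33.127px
Step 7: 20.0 × 1.287⁷ = 116.971px
Difference: 116.971 − 33.127 = 83.844px

83.8px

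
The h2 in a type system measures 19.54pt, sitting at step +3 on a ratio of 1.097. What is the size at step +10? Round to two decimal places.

37.36pt

The gap is 10 − (3) = 7 steps, so the factor is 1.097^7.
19.54 × 1.097⁷ = 19.54 × 1.91182 ≈ 37.357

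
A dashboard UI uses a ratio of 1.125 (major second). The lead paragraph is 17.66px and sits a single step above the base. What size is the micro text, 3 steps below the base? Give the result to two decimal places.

17.66 ÷ 1.125⁴ = 17.66 ÷ 1.60181 ≈ 11.025

11.03px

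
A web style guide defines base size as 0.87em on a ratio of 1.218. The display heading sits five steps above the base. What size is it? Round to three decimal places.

Every step multiplies by the scale ratio.
0.87 × 1.218⁵ = 0.87 × 2.68063 ≈ 2.332

2.332em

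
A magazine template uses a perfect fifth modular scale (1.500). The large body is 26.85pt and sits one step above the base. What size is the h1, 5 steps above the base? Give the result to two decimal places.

The gap is 5 − (1) = 4 steps, so the factor is 1.500^4.
26.85 × 1.500⁴ = 26.85 × 5.06250 ≈ 135.928

135.93pt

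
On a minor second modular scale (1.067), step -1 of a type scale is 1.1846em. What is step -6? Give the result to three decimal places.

1.1846 ÷ 1.067⁵ = 1.1846 ÷ 1.38300 ≈ 0.857

0.857em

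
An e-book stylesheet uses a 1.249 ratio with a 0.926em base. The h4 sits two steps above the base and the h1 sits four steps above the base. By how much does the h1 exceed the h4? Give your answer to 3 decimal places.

Step 2: 0.926 × 1.249² = 1.44456em
Step 4: 0.926 × 1.249⁴ = 2.25352em
Difference: 2.25352 − 1.44456 = 0.80896em

0.809em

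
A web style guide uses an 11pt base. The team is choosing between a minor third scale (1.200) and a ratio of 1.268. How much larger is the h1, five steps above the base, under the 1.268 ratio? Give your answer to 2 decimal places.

Minor third: 11.0 × 1.200⁵ = 27.3715pt
At 1.268: 11.0 × 1.268⁵ = 36.0569pt
Difference: 36.0569 − 27.3715 = 8.6854pt

8.69pt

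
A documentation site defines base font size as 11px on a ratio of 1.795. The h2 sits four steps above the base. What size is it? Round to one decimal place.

114.2px

11.0 × 1.795⁴ = 11.0 × 10.38145 ≈ 114.20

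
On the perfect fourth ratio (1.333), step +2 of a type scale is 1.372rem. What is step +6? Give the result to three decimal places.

1.372 × 1.333⁴ = 1.372 × 3.15733 ≈ 4.332

4.332rem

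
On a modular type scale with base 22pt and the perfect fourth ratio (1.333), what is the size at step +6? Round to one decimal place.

Each step on a modular scale multiplies by the ratio, so the size n steps from the base is base × ratioⁿ.
22.0 × 1.333⁶ = 22.0 × 5.61023 ≈ 123.43

123.4pt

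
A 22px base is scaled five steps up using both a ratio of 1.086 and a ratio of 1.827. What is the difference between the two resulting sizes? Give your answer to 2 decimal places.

414.60px

At 1.086: 22.0 × 1.086⁵ = 33.2332px
At 1.827: 22.0 × 1.827⁵ = 447.8323px
Difference: 447.8323 − 33.2332 = 414.5991px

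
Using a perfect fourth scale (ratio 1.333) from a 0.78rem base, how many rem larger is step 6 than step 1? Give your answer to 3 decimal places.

3.336rem

Step 1: 0.78 × 1.333 = 1.03974rem
Step 6: 0.78 × 1.333⁶ = 4.37598rem
Difference: 4.37598 − 1.03974 = 3.33624rem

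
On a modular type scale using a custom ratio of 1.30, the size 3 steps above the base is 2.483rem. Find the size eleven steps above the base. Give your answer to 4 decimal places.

20.2546rem

2.483 × 1.30⁸ = 2.483 × 8.15731 ≈ 20.2546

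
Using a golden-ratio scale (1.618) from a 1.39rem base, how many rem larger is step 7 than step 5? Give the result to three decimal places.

Step 5: 1.39 × 1.618⁵ = 15.41372rem
Step 7: 1.39 × 1.618⁷ = 40.35194rem
Difference: 40.35194 − 15.41372 = 24.93822rem

24.938rem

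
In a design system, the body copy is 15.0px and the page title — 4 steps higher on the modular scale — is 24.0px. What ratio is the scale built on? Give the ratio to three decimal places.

r⁴ = 24.0 / 15.0, so r = (24.0/15.0)^(1/4).
r = 1.6000^(1/4) ≈ 1.1247

1.125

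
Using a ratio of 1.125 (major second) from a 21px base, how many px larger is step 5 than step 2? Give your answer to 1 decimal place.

Step 2: 21.0 × 1.125² = 26.578px
Step 5: 21.0 × 1.125⁵ = 37.843px
Difference: 37.843 − 26.578 = 11.265px

11.3px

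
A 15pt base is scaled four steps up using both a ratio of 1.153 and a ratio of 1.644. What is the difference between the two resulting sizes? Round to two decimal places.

83.06pt

At 1.153: 15.0 × 1.153⁴ = 26.5099pt
At 1.644: 15.0 × 1.644⁴ = 109.5717pt
Difference: 109.5717 − 26.5099 = 83.0618pt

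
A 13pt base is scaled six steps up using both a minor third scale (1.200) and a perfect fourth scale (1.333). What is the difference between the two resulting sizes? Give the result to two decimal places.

Minor third: 13.0 × 1.200⁶ = 38.8178pt
Perfect fourth: 13.0 × 1.333⁶ = 72.9330pt
Difference: 72.9330 − 38.8178 = 34.1152pt

34.12pt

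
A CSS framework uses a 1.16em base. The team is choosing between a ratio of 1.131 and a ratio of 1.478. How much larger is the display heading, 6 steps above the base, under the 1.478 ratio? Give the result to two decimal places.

9.66em

At 1.131: 1.16 × 1.131⁶ = 2.4279em
At 1.478: 1.16 × 1.478⁶ = 12.0922em
Difference: 12.0922 − 2.4279 = 9.6643em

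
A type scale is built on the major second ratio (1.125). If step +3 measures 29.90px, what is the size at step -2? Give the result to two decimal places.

16.59px

29.90 ÷ 1.125⁵ = 29.90 ÷ 1.80203 ≈ 16.592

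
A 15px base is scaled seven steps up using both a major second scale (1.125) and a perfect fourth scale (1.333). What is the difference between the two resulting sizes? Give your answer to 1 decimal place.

78.0px

Major second: 15.0 × 1.125⁷ = 34.210px
Perfect fourth: 15.0 × 1.333⁷ = 112.177px
Difference: 112.177 − 34.210 = 77.967px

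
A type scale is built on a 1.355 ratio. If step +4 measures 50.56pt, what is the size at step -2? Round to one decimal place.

50.56 ÷ 1.355⁶ = 50.56 ÷ 6.18922 ≈ 8.169

8.2pt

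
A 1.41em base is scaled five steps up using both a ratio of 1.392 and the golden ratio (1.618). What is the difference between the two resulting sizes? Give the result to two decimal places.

8.27em

At 1.392: 1.41 × 1.392⁵ = 7.3691em
Golden ratio: 1.41 × 1.618⁵ = 15.6355em
Difference: 15.6355 − 7.3691 = 8.2664em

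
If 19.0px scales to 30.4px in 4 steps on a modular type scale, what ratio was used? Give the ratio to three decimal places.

1.125

The ratio satisfies 19.0 × r⁴ = 30.4, so r = (30.4 / 19.0)^(1/4).
r = 1.6000^(1/4) ≈ 1.1247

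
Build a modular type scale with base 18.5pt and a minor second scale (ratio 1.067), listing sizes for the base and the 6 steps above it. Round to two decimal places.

18.50pt, 19.74pt, 21.06pt, 22.47pt, 23.98pt, 25.59pt, 27.30pt

Step 0: 18.5pt
Step 1: 18.5 × 1.067 = 19.74
Step 2: 18.5 × 1.067² = 21.06
Step 3: 18.5 × 1.067³ = 22.47
Step 4: 18.5 × 1.067⁴ = 23.98
Step 5: 18.5 × 1.067⁵ = 25.59
Step 6: 18.5 × 1.067⁶ = 27.30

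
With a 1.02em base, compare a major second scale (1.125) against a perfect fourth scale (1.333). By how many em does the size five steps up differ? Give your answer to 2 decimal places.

2.45em

Major second: 1.02 × 1.125⁵ = 1.8381em
Perfect fourth: 1.02 × 1.333⁵ = 4.2929em
Difference: 4.2929 − 1.8381 = 2.4548em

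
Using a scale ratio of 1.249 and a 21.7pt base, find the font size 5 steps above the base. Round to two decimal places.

A modular type scale is a geometric sequence: sizeₙ = base × rⁿ.
21.7 × 1.249⁵ = 21.7 × 3.03957 ≈ 65.96

65.96pt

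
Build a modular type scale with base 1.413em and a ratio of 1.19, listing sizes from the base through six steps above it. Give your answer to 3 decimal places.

1.413em, 1.681em, 2.001em, 2.381em, 2.834em, 3.372em, 4.013em

Step 0: 1.413em
Step 1: 1.413 × 1.19 = 1.681
Step 2: 1.413 × 1.19² = 2.001
Step 3: 1.413 × 1.19³ = 2.381
Step 4: 1.413 × 1.19⁴ = 2.834
Step 5: 1.413 × 1.19⁵ = 3.372
Step 6: 1.413 × 1.19⁶ = 4.013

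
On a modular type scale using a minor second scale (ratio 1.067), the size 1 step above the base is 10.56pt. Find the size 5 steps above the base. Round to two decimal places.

The gap is 5 − (1) = 4 steps, so the factor is 1.067^4.
10.56 × 1.067⁴ = 10.56 × 1.29616 ≈ 13.687

13.69pt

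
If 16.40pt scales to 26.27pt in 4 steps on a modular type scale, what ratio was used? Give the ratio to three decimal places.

r⁴ = 26.27 / 16.40, so r = (26.27/16.40)^(1/4).
r = 1.6018^(1/4) ≈ 1.1250

1.125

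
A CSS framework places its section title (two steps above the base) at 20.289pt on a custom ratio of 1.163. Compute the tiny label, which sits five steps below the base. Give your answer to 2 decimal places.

7.05pt

20.289 ÷ 1.163⁷ = 20.289 ÷ 2.87778 ≈ 7.050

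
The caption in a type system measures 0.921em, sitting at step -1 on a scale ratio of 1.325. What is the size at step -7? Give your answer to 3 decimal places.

0.170em

Moving from step -1 to step -7 is 6 steps down, so divide by r⁶.
0.921 ÷ 1.325⁶ = 0.921 ÷ 5.41122 ≈ 0.170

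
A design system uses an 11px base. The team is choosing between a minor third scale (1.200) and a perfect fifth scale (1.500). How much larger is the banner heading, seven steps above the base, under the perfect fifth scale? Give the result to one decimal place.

148.5px

Minor third: 11.0 × 1.200⁷ = 39.415px
Perfect fifth: 11.0 × 1.500⁷ = 187.945px
Difference: 187.945 − 39.415 = 148.530px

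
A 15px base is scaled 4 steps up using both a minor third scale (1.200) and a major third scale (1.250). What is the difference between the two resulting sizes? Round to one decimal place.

5.5px

Minor third: 15.0 × 1.200⁴ = 31.104px
Major third: 15.0 × 1.250⁴ = 36.621px
Difference: 36.621 − 31.104 = 5.517px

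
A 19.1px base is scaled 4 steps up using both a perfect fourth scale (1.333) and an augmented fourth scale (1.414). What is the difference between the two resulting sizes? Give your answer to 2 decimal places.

Perfect fourth: 19.1 × 1.333⁴ = 60.3051px
Augmented fourth: 19.1 × 1.414⁴ = 76.3539px
Difference: 76.3539 − 60.3051 = 16.0488px

16.05px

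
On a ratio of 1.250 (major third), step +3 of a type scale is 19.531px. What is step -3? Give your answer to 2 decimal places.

Moving from step +3 to step -3 is 6 steps down, so divide by r⁶.
19.531 ÷ 1.250⁶ = 19.531 ÷ 3.81470 ≈ 5.120

5.12px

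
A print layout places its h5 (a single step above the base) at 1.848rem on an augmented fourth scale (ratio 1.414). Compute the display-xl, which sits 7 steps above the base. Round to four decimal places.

14.7706rem

1.848 × 1.414⁶ = 1.848 × 7.99275 ≈ 14.7706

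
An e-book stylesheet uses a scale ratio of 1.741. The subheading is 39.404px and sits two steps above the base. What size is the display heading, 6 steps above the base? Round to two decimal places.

362.02px

Moving from step +2 to step +6 is 4 steps up, so multiply by r⁴.
39.404 × 1.741⁴ = 39.404 × 9.18745 ≈ 362.022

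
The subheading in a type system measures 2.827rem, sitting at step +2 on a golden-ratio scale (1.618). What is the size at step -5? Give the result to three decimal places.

Moving from step +2 to step -5 is 7 steps down, so divide by r⁷.
2.827 ÷ 1.618⁷ = 2.827 ÷ 29.03017 ≈ 0.097

0.097rem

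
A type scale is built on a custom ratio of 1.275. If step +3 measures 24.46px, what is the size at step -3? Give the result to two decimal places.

5.69px

24.46 ÷ 1.275⁶ = 24.46 ÷ 4.29597 ≈ 5.694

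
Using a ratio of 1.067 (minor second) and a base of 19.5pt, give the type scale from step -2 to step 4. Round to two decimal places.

Step -2: 19.5 ÷ 1.067² = 17.13
Step -1: 19.5 ÷ 1.067 = 18.28
Step 0: 19.5pt
Step 1: 19.5 × 1.067 = 20.81
Step 2: 19.5 × 1.067² = 22.20
Step 3: 19.5 × 1.067³ = 23.69
Step 4: 19.5 × 1.067⁴ = 25.28

17.13pt, 18.28pt, 19.50pt, 20.81pt, 22.20pt, 23.69pt, 25.28pt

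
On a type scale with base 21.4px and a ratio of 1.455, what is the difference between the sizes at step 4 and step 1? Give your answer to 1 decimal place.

Step 1: 21.4 × 1.455 = 31.137px
Step 4: 21.4 × 1.455⁴ = 95.910px
Difference: 95.910 − 31.137 = 64.773px

64.8px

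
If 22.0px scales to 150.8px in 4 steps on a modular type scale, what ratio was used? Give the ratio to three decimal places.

r⁴ = 150.8 / 22.0, so r = (150.8/22.0)^(1/4).
r = 6.8545^(1/4) ≈ 1.6181

1.618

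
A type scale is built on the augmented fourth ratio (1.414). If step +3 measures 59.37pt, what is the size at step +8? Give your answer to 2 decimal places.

The gap is 8 − (3) = 5 steps, so the factor is 1.414^5.
59.37 × 1.414⁵ = 59.37 × 5.65258 ≈ 335.594

335.59pt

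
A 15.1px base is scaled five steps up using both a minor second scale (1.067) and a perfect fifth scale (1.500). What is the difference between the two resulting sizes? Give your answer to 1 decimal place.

93.8px

Minor second: 15.1 × 1.067⁵ = 20.883px
Perfect fifth: 15.1 × 1.500⁵ = 114.666px
Difference: 114.666 − 20.883 = 93.783px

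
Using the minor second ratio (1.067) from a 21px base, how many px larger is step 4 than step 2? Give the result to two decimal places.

Step 2: 21.0 × 1.067² = 23.9083px
Step 4: 21.0 × 1.067⁴ = 27.2193px
Difference: 27.2193 − 23.9083 = 3.3110px

3.31px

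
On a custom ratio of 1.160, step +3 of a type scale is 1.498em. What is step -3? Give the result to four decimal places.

0.6148em

Moving from step +3 to step -3 is 6 steps down, so divide by r⁶.
1.498 ÷ 1.160⁶ = 1.498 ÷ 2.43640 ≈ 0.6148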